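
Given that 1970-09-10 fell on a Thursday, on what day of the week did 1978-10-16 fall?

Monday

From September 10, 1970 to September 10, 1978: 8 years, of which 2 contain a Feb 29 — 6×365 + 2×366 = 2922 days.
September 1978: 30 − 10 = 20 days remain.
October 1–16, 1978: 16 days.
Residual: 36 days.
Total: 2958 days.
2958 mod 7 = 4, so 4 days after Thursday is Monday.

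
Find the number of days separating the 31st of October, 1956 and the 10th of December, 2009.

Day-of-year of October 31, 1956: 305.
Day-of-year of December 10, 2009: 344.
1956 has 366 days, so 366 − 305 = 61 days remain in 1956.
Full years 1957–2008: 39 common + 13 leap = 39×365 + 13×366 = 18993 days.
Total: 61 + 18993 + 344 = 19398 days.

19398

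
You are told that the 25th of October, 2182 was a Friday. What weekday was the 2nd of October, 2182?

Count forward from the earlier date (October 2, 2182) to the later (October 25, 2182):
Within October 2182: 25 − 2 = 23 days.
23 mod 7 = 2, so 2 days before Friday is Wednesday.

Wednesday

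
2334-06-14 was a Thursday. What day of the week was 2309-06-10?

Count forward from the earlier date (June 10, 2309) to the later (June 14, 2334):
From June 10, 2309 to June 10, 2334: 25 years, of which 6 contain a Feb 29 — 19×365 + 6×366 = 9131 days.
Within June 2334: 14 − 10 = 4 days.
Total: 9135 days.
9135 is a multiple of 7, so 2309-06-10 falls on the same weekday: Thursday.

Thursday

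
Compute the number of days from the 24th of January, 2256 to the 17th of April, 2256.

84

January 2256: 31 − 24 = 7 days remain.
Then February 2256 (29), March (31): 29 + 31 = 60 days.
April 1–17, 2256: 17 days.
Total: 7 + 60 + 17 = 84 days.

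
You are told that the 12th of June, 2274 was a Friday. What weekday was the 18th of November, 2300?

From June 12, 2274 to June 12, 2300: 26 years, of which 6 contain a Feb 29 — 20×365 + 6×366 = 9496 days.
(2300 is not a leap year (divisible by 100 but not 400).)
June 2300: 30 − 12 = 18 days remain.
Then July (31), August (31), September (30), October (31): 31 + 31 + 30 + 31 = 123 days.
November 1–18, 2300: 18 days.
Residual: 159 days.
Total: 9655 days.
9655 mod 7 = 2, so 2 days after Friday is Sunday.

Sunday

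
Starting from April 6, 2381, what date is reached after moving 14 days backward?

March 23, 2381

Count 14 days before April 6, 2381:
March 2381: 31 − 23 = 8 days remain.
April 1–6, 2381: 6 days.
Total: 8 + 6 = 14 days.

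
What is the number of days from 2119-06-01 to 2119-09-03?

94

June 2119: 30 − 1 = 29 days remain.
Then July (31), August (31): 31 + 31 = 62 days.
September 1–3, 2119: 3 days.
Total: 29 + 62 + 3 = 94 days.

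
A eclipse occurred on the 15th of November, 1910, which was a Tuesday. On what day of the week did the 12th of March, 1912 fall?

Day-of-year of November 15, 1910: 319.
Day-of-year of March 12, 1912: 72.
1910 has 365 days, so 365 − 319 = 46 days remain in 1910.
Full years: 1911: 365. Sum = 365.
Total: 46 + 365 + 72 = 483 days.
483 is a multiple of 7, so the 12th of March, 1912 falls on the same weekday: Tuesday.

Tuesday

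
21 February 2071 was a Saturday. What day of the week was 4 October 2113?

Day-of-year of February 21, 2071: 52.
Day-of-year of October 4, 2113: 277.
2071 has 365 days, so 365 − 52 = 313 days remain in 2071.
Full years 2072–2112: 31 common + 10 leap = 31×365 + 10×366 = 14975 days.
Total: 313 + 14975 + 277 = 15565 days.
15565 mod 7 = 4, so 4 days after Saturday is Wednesday.

Wednesday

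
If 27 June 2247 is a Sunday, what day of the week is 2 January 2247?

Saturday

Count forward from the earlier date (January 2, 2247) to the later (June 27, 2247):
January 2247: 31 − 2 = 29 days remain.
Then February 2247 (28), March (31), April (30), May (31): 28 + 31 + 30 + 31 = 120 days.
June 1–27, 2247: 27 days.
Total: 29 + 120 + 27 = 176 days.
176 mod 7 = 1, so 1 day before Sunday is Saturday.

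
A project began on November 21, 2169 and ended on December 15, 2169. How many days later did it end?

24

November 2169: 30 − 21 = 9 days remain.
December 1–15, 2169: 15 days.
Total: 9 + 15 = 24 days.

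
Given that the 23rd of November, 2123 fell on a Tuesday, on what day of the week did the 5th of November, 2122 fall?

Count forward from the earlier date (November 5, 2122) to the later (November 23, 2123):
November 2122: 30 − 5 = 25 days remain.
Then 11 full months totalling 335 days.
November 1–23, 2123: 23 days.
Total: 25 + 335 + 23 = 383 days.
383 mod 7 = 5, so 5 days before Tuesday is Thursday.

Thursday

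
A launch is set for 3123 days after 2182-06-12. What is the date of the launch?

2190-12-30

Count 3123 days after June 12, 2182:
Day-of-year of June 12, 2182: 163.
Day-of-year of December 30, 2190: 364.
2182 has 365 days, so 365 − 163 = 202 days remain in 2182.
Full years 2183–2189: 5 common + 2 leap = 5×365 + 2×366 = 2557 days.
Total: 202 + 2557 + 364 = 3123 days.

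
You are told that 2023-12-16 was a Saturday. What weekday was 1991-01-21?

Monday

Count forward from the earlier date (January 21, 1991) to the later (December 16, 2023):
Day-of-year of January 21, 1991: 21.
Day-of-year of December 16, 2023: 350.
1991 has 365 days, so 365 − 21 = 344 days remain in 1991.
Full years 1992–2022: 23 common + 8 leap = 23×365 + 8×366 = 11323 days.
Total: 344 + 11323 + 350 = 12017 days.
12017 mod 7 = 5, so 5 days before Saturday is Monday.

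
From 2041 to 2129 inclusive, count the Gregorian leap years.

Years divisible by 4: 2044, 2048, …, 2128 — 22 in all.
Of these, 2100 is divisible by 100 but not 400, so not leap.
Leap years: 22 − 1 = 21.

21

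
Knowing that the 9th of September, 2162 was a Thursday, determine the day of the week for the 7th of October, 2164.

Sunday

Day-of-year of September 9, 2162: 252.
Day-of-year of October 7, 2164: 281.
2162 has 365 days, so 365 − 252 = 113 days remain in 2162.
Full years: 2163: 365. Sum = 365.
Total: 113 + 365 + 281 = 759 days.
759 mod 7 = 3, so 3 days after Thursday is Sunday.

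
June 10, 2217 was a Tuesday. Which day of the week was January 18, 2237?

From June 10, 2217 to June 10, 2236: 19 years, of which 5 contain a Feb 29 — 14×365 + 5×366 = 6940 days.
June 2236: 30 − 10 = 20 days remain.
Then July (31), August (31), September (30), October (31), November (30), December (31): 31 + 31 + 30 + 31 + 30 + 31 = 184 days.
January 1–18, 2237: 18 days.
Residual: 222 days.
Total: 7162 days.
7162 mod 7 = 1, so 1 day after Tuesday is Wednesday.

Wednesday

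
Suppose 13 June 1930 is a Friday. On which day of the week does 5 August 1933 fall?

Saturday

Day-of-year of June 13, 1930: 164.
Day-of-year of August 5, 1933: 217.
1930 has 365 days, so 365 − 164 = 201 days remain in 1930.
Full years: 1931: 365; 1932: 366. Sum = 731.
Total: 201 + 731 + 217 = 1149 days.
1149 mod 7 = 1, so 1 day after Friday is Saturday.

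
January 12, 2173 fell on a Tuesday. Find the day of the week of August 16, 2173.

January 2173: 31 − 12 = 19 days remain.
Then February 2173 (28), March (31), April (30), May (31), June (30), July (31): 28 + 31 + 30 + 31 + 30 + 31 = 181 days.
August 1–16, 2173: 16 days.
Total: 19 + 181 + 16 = 216 days.
216 mod 7 = 6, so 6 days after Tuesday is Monday.

Monday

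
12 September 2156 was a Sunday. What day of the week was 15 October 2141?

Sunday

Count forward from the earlier date (October 15, 2141) to the later (September 12, 2156):
Day-of-year of October 15, 2141: 288.
Day-of-year of September 12, 2156: 256.
2141 has 365 days, so 365 − 288 = 77 days remain in 2141.
Full years 2142–2155: 11 common + 3 leap = 11×365 + 3×366 = 5113 days.
Total: 77 + 5113 + 256 = 5446 days.
5446 is a multiple of 7, so 15 October 2141 falls on the same weekday: Sunday.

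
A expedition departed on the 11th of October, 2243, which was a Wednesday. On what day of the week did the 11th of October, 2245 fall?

Saturday

October 11, 2243 → October 11, 2244: 366 days (2244 is a leap year).
October 11, 2244 → October 11, 2245: 365 days.
Total: 731 days.
731 mod 7 = 3, so 3 days after Wednesday is Saturday.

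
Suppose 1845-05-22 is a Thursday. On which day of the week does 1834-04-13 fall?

Sunday

Count forward from the earlier date (April 13, 1834) to the later (May 22, 1845):
From April 13, 1834 to April 13, 1845: 11 years, of which 3 contain a Feb 29 — 8×365 + 3×366 = 4018 days.
April 1845: 30 − 13 = 17 days remain.
May 1–22, 1845: 22 days.
Residual: 39 days.
Total: 4057 days.
4057 mod 7 = 4, so 4 days before Thursday is Sunday.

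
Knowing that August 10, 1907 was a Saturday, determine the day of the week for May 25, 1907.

Count forward from the earlier date (May 25, 1907) to the later (August 10, 1907):
May 1907: 31 − 25 = 6 days remain.
Then June (30), July (31): 30 + 31 = 61 days.
August 1–10, 1907: 10 days.
Total: 6 + 61 + 10 = 77 days.
77 is a multiple of 7, so May 25, 1907 falls on the same weekday: Saturday.

Saturday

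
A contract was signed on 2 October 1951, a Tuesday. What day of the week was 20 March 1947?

Count forward from the earlier date (March 20, 1947) to the later (October 2, 1951):
March 20, 1947 → March 20, 1948: 366 days (1948 is a leap year).
March 20, 1948 → March 20, 1949: 365 days.
March 20, 1949 → March 20, 1950: 365 days.
March 20, 1950 → March 20, 1951: 365 days.
March 1951: 31 − 20 = 11 days remain.
Then April (30), May (31), June (30), July (31), August (31), September (30): 30 + 31 + 30 + 31 + 31 + 30 = 183 days.
October 1–2, 1951: 2 days.
Residual: 196 days.
Total: 1657 days.
1657 mod 7 = 5, so 5 days before Tuesday is Thursday.

Thursday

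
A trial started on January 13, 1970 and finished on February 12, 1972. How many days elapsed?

760

Day-of-year of January 13, 1970: 13.
Day-of-year of February 12, 1972: 43.
1970 has 365 days, so 365 − 13 = 352 days remain in 1970.
Full years: 1971: 365. Sum = 365.
Total: 352 + 365 + 43 = 760 days.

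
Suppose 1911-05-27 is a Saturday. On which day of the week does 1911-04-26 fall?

Count forward from the earlier date (April 26, 1911) to the later (May 27, 1911):
April 1911: 30 − 26 = 4 days remain.
May 1–27, 1911: 27 days.
Total: 4 + 27 = 31 days.
31 mod 7 = 3, so 3 days before Saturday is Wednesday.

Wednesday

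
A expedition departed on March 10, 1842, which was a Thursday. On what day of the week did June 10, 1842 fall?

Friday

March 1842: 31 − 10 = 21 days remain.
Then April (30), May (31): 30 + 31 = 61 days.
June 1–10, 1842: 10 days.
Total: 21 + 61 + 10 = 92 days.
92 mod 7 = 1, so 1 day after Thursday is Friday.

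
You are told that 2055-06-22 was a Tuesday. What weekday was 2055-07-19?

Monday

June 2055: 30 − 22 = 8 days remain.
July 1–19, 2055: 19 days.
Total: 8 + 19 = 27 days.
27 mod 7 = 6, so 6 days after Tuesday is Monday.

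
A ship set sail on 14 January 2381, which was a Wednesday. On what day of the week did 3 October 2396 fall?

Day-of-year of January 14, 2381: 14.
Day-of-year of October 3, 2396: 277.
2381 has 365 days, so 365 − 14 = 351 days remain in 2381.
Full years 2382–2395: 11 common + 3 leap = 11×365 + 3×366 = 5113 days.
Total: 351 + 5113 + 277 = 5741 days.
5741 mod 7 = 1, so 1 day after Wednesday is Thursday.

Thursday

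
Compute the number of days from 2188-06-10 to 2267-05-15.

28827

Day-of-year of June 10, 2188: 162.
Day-of-year of May 15, 2267: 135.
2188 has 366 days, so 366 − 162 = 204 days remain in 2188.
Full years 2189–2266: 60 common + 18 leap = 60×365 + 18×366 = 28488 days.
Total: 204 + 28488 + 135 = 28827 days.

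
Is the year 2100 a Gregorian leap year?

No

2100 is not a leap year (divisible by 100 but not 400).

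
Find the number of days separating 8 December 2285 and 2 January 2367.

29609

Day-of-year of December 8, 2285: 342.
Day-of-year of January 2, 2367: 2.
2285 has 365 days, so 365 − 342 = 23 days remain in 2285.
Full years 2286–2366: 62 common + 19 leap = 62×365 + 19×366 = 29584 days.
Total: 23 + 29584 + 2 = 29609 days.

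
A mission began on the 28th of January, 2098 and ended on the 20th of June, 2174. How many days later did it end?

27901

Day-of-year of January 28, 2098: 28.
Day-of-year of June 20, 2174: 171.
2098 has 365 days, so 365 − 28 = 337 days remain in 2098.
Full years 2099–2173: 57 common + 18 leap = 57×365 + 18×366 = 27393 days.
Total: 337 + 27393 + 171 = 27901 days.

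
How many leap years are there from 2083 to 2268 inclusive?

45

Years divisible by 4: 2084, 2088, …, 2268 — 47 in all.
Of these, 2100, 2200 are divisible by 100 but not 400, so not leap.
Leap years: 47 − 2 = 45.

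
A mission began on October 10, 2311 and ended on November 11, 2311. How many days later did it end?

October 2311: 31 − 10 = 21 days remain.
November 1–11, 2311: 11 days.
Total: 21 + 11 = 32 days.

32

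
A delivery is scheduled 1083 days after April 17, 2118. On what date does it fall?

April 4, 2121

Count 1083 days after April 17, 2118:
April 17, 2118 → April 17, 2119: 365 days.
April 17, 2119 → April 17, 2120: 366 days (2120 is a leap year).
April 2120: 30 − 17 = 13 days remain.
Then 11 full months totalling 335 days.
April 1–4, 2121: 4 days.
Residual: 352 days.
Total: 1083 days.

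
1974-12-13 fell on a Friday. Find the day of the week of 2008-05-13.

From December 13, 1974 to December 13, 2007: 33 years, of which 8 contain a Feb 29 — 25×365 + 8×366 = 12053 days.
(2000 is a leap year (divisible by 400).)
December 2007: 31 − 13 = 18 days remain.
Then January (31), February 2008 (29), March (31), April (30): 31 + 29 + 31 + 30 = 121 days.
May 1–13, 2008: 13 days.
Residual: 152 days.
Total: 12205 days.
12205 mod 7 = 4, so 4 days after Friday is Tuesday.

Tuesday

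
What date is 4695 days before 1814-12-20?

1802-02-11

Count 4695 days before December 20, 1814:
From February 11, 1802 to February 11, 1814: 12 years, of which 3 contain a Feb 29 — 9×365 + 3×366 = 4383 days.
February 1814: 28 − 11 = 17 days remain (1814 is not a leap year, so February has 28 days).
Then 9 full months totalling 275 days.
December 1–20, 1814: 20 days.
Residual: 312 days.
Total: 4695 days.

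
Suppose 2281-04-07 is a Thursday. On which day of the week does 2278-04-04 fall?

Count forward from the earlier date (April 4, 2278) to the later (April 7, 2281):
April 4, 2278 → April 4, 2279: 365 days.
April 4, 2279 → April 4, 2280: 366 days (2280 is a leap year).
April 4, 2280 → April 4, 2281: 365 days.
Within April 2281: 7 − 4 = 3 days.
Total: 1099 days.
1099 is a multiple of 7, so 2278-04-04 falls on the same weekday: Thursday.

Thursday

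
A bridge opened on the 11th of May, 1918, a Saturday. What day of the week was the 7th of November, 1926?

Sunday

Day-of-year of May 11, 1918: 131.
Day-of-year of November 7, 1926: 311.
1918 has 365 days, so 365 − 131 = 234 days remain in 1918.
Full years 1919–1925: 5 common + 2 leap = 5×365 + 2×366 = 2557 days.
Total: 234 + 2557 + 311 = 3102 days.
3102 mod 7 = 1, so 1 day after Saturday is Sunday.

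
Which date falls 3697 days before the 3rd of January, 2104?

the 18th of November, 2093

Count 3697 days before January 3, 2104:
From November 18, 2093 to November 18, 2103: 10 years, of which 1 contains a Feb 29 — 9×365 + 1×366 = 3651 days.
(2100 is not a leap year (divisible by 100 but not 400).)
November 2103: 30 − 18 = 12 days remain.
Then December (31): 31 days.
January 1–3, 2104: 3 days.
Residual: 46 days.
Total: 3697 days.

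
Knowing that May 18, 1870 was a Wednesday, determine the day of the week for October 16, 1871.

Day-of-year of May 18, 1870: 138.
Day-of-year of October 16, 1871: 289.
1870 has 365 days, so 365 − 138 = 227 days remain in 1870.
Total: 227 + 289 = 516 days.
516 mod 7 = 5, so 5 days after Wednesday is Monday.

Monday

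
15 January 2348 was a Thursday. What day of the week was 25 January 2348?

Within January 2348: 25 − 15 = 10 days.
10 mod 7 = 3, so 3 days after Thursday is Sunday.

Sunday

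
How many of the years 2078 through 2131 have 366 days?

Years divisible by 4: 2080, 2084, …, 2128 — 13 in all.
Of these, 2100 is divisible by 100 but not 400, so not leap.
Leap years: 13 − 1 = 12.

12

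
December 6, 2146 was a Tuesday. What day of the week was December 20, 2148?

Friday

Day-of-year of December 6, 2146: 340.
Day-of-year of December 20, 2148: 355.
2146 has 365 days, so 365 − 340 = 25 days remain in 2146.
Full years: 2147: 365. Sum = 365.
Total: 25 + 365 + 355 = 745 days.
745 mod 7 = 3, so 3 days after Tuesday is Friday.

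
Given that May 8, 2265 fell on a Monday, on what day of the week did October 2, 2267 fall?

May 8, 2265 → May 8, 2266: 365 days.
May 8, 2266 → May 8, 2267: 365 days.
May 2267: 31 − 8 = 23 days remain.
Then June (30), July (31), August (31), September (30): 30 + 31 + 31 + 30 = 122 days.
October 1–2, 2267: 2 days.
Residual: 147 days.
Total: 877 days.
877 mod 7 = 2, so 2 days after Monday is Wednesday.

Wednesday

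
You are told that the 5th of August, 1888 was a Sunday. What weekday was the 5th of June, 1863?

Count forward from the earlier date (June 5, 1863) to the later (August 5, 1888):
Day-of-year of June 5, 1863: 156.
Day-of-year of August 5, 1888: 218.
1863 has 365 days, so 365 − 156 = 209 days remain in 1863.
Full years 1864–1887: 18 common + 6 leap = 18×365 + 6×366 = 8766 days.
Total: 209 + 8766 + 218 = 9193 days.
9193 mod 7 = 2, so 2 days before Sunday is Friday.

Friday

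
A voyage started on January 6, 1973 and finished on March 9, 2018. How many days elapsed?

16498

From January 6, 1973 to January 6, 2018: 45 years, of which 11 contain a Feb 29 — 34×365 + 11×366 = 16436 days.
(2000 is a leap year (divisible by 400).)
January 2018: 31 − 6 = 25 days remain.
Then February 2018 (28): 28 days.
March 1–9, 2018: 9 days.
Residual: 62 days.
Total: 16498 days.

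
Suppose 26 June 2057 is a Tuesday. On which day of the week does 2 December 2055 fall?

Thursday

Count forward from the earlier date (December 2, 2055) to the later (June 26, 2057):
December 2, 2055 → December 2, 2056: 366 days (2056 is a leap year).
December 2056: 31 − 2 = 29 days remain.
Then January (31), February 2057 (28), March (31), April (30), May (31): 31 + 28 + 31 + 30 + 31 = 151 days.
June 1–26, 2057: 26 days.
Residual: 206 days.
Total: 572 days.
572 mod 7 = 5, so 5 days before Tuesday is Thursday.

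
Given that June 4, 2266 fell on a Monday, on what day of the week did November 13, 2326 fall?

Day-of-year of June 4, 2266: 155.
Day-of-year of November 13, 2326: 317.
2266 has 365 days, so 365 − 155 = 210 days remain in 2266.
Full years 2267–2325: 45 common + 14 leap = 45×365 + 14×366 = 21549 days.
Total: 210 + 21549 + 317 = 22076 days.
22076 mod 7 = 5, so 5 days after Monday is Saturday.

Saturday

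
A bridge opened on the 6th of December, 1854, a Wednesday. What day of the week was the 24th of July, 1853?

Count forward from the earlier date (July 24, 1853) to the later (December 6, 1854):
July 1853: 31 − 24 = 7 days remain.
Then 16 full months totalling 487 days.
December 1–6, 1854: 6 days.
Total: 7 + 487 + 6 = 500 days.
500 mod 7 = 3, so 3 days before Wednesday is Sunday.

Sunday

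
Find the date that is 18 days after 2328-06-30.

2328-07-18

Count 18 days after June 30, 2328:
June 2328: 30 − 30 = 0 days remain.
July 1–18, 2328: 18 days.
Total: 0 + 18 = 18 days.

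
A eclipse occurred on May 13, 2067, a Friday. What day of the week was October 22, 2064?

Wednesday

Count forward from the earlier date (October 22, 2064) to the later (May 13, 2067):
Day-of-year of October 22, 2064: 296.
Day-of-year of May 13, 2067: 133.
2064 has 366 days, so 366 − 296 = 70 days remain in 2064.
Full years: 2065: 365; 2066: 365. Sum = 730.
Total: 70 + 730 + 133 = 933 days.
933 mod 7 = 2, so 2 days before Friday is Wednesday.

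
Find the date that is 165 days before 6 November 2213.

25 May 2213

Count 165 days before November 6, 2213:
May 2213: 31 − 25 = 6 days remain.
Then June (30), July (31), August (31), September (30), October (31): 30 + 31 + 31 + 30 + 31 = 153 days.
November 1–6, 2213: 6 days.
Total: 6 + 153 + 6 = 165 days.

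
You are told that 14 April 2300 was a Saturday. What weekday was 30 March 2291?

Count forward from the earlier date (March 30, 2291) to the later (April 14, 2300):
From March 30, 2291 to March 30, 2300: 9 years, of which 2 contain a Feb 29 — 7×365 + 2×366 = 3287 days.
(2300 is not a leap year (divisible by 100 but not 400).)
March 2300: 31 − 30 = 1 day remains.
April 1–14, 2300: 14 days.
Residual: 15 days.
Total: 3302 days.
3302 mod 7 = 5, so 5 days before Saturday is Monday.

Monday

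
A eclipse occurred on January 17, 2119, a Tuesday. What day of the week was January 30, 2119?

Monday

Within January 2119: 30 − 17 = 13 days.
13 mod 7 = 6, so 6 days after Tuesday is Monday.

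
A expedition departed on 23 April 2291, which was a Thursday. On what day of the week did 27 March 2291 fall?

Count forward from the earlier date (March 27, 2291) to the later (April 23, 2291):
March 2291: 31 − 27 = 4 days remain.
April 1–23, 2291: 23 days.
Total: 4 + 23 = 27 days.
27 mod 7 = 6, so 6 days before Thursday is Friday.

Friday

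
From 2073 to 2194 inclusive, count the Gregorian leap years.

29

Years divisible by 4: 2076, 2080, …, 2192 — 30 in all.
Of these, 2100 is divisible by 100 but not 400, so not leap.
Leap years: 30 − 1 = 29.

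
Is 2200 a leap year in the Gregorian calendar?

No

2200 is not a leap year (divisible by 100 but not 400).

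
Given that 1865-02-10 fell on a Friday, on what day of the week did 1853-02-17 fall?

Thursday

Count forward from the earlier date (February 17, 1853) to the later (February 10, 1865):
From February 17, 1853 to February 17, 1864: 11 years, of which 2 contain a Feb 29 — 9×365 + 2×366 = 4017 days.
February 1864: 29 − 17 = 12 days remain (1864 is a leap year, so February has 29 days).
Then 11 full months totalling 337 days.
February 1–10, 1865: 10 days (1865 is not a leap year).
Residual: 359 days.
Total: 4376 days.
4376 mod 7 = 1, so 1 day before Friday is Thursday.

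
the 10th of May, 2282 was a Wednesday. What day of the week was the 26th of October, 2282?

Thursday

May 2282: 31 − 10 = 21 days remain.
Then June (30), July (31), August (31), September (30): 30 + 31 + 31 + 30 = 122 days.
October 1–26, 2282: 26 days.
Total: 21 + 122 + 26 = 169 days.
169 mod 7 = 1, so 1 day after Wednesday is Thursday.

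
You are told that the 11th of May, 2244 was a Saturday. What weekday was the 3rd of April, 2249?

Tuesday

May 11, 2244 → May 11, 2245: 365 days.
May 11, 2245 → May 11, 2246: 365 days.
May 11, 2246 → May 11, 2247: 365 days.
May 11, 2247 → May 11, 2248: 366 days (2248 is a leap year).
May 2248: 31 − 11 = 20 days remain.
Then 10 full months totalling 304 days.
April 1–3, 2249: 3 days.
Residual: 327 days.
Total: 1788 days.
1788 mod 7 = 3, so 3 days after Saturday is Tuesday.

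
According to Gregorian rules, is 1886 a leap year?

No

1886 is not a leap year.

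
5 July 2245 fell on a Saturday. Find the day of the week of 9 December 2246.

July 2245: 31 − 5 = 26 days remain.
Then 16 full months totalling 487 days.
December 1–9, 2246: 9 days.
Total: 26 + 487 + 9 = 522 days.
522 mod 7 = 4, so 4 days after Saturday is Wednesday.

Wednesday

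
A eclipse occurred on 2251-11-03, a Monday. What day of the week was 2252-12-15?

November 2251: 30 − 3 = 27 days remain.
Then 12 full months totalling 366 days.
December 1–15, 2252: 15 days.
Total: 27 + 366 + 15 = 408 days.
408 mod 7 = 2, so 2 days after Monday is Wednesday.

Wednesday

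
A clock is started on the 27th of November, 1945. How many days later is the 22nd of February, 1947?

Day-of-year of November 27, 1945: 331.
Day-of-year of February 22, 1947: 53.
1945 has 365 days, so 365 − 331 = 34 days remain in 1945.
Full years: 1946: 365. Sum = 365.
Total: 34 + 365 + 53 = 452 days.

452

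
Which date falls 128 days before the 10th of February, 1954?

the 5th of October, 1953

Count 128 days before February 10, 1954:
Day-of-year of October 5, 1953: 278.
Day-of-year of February 10, 1954: 41.
1953 has 365 days, so 365 − 278 = 87 days remain in 1953.
Total: 87 + 41 = 128 days.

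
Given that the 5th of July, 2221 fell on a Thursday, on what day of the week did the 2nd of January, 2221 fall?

Tuesday

Count forward from the earlier date (January 2, 2221) to the later (July 5, 2221):
January 2221: 31 − 2 = 29 days remain.
Then February 2221 (28), March (31), April (30), May (31), June (30): 28 + 31 + 30 + 31 + 30 = 150 days.
July 1–5, 2221: 5 days.
Total: 29 + 150 + 5 = 184 days.
184 mod 7 = 2, so 2 days before Thursday is Tuesday.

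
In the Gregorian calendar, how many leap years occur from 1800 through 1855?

13

Years divisible by 4: 1800, 1804, …, 1852 — 14 in all.
Of these, 1800 is divisible by 100 but not 400, so not leap.
Leap years: 14 − 1 = 13.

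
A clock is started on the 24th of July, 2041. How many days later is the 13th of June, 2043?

689

July 2041: 31 − 24 = 7 days remain.
Then 22 full months totalling 669 days.
June 1–13, 2043: 13 days.
Total: 7 + 669 + 13 = 689 days.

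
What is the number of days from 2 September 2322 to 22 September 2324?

Day-of-year of September 2, 2322: 245.
Day-of-year of September 22, 2324: 266.
2322 has 365 days, so 365 − 245 = 120 days remain in 2322.
Full years: 2323: 365. Sum = 365.
Total: 120 + 365 + 266 = 751 days.

751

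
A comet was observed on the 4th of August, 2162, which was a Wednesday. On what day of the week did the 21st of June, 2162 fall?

Count forward from the earlier date (June 21, 2162) to the later (August 4, 2162):
June 2162: 30 − 21 = 9 days remain.
Then July (31): 31 days.
August 1–4, 2162: 4 days.
Total: 9 + 31 + 4 = 44 days.
44 mod 7 = 2, so 2 days before Wednesday is Monday.

Monday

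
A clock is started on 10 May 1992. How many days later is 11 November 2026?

12603

From May 10, 1992 to May 10, 2026: 34 years, of which 8 contain a Feb 29 — 26×365 + 8×366 = 12418 days.
(2000 is a leap year (divisible by 400).)
May 2026: 31 − 10 = 21 days remain.
Then June (30), July (31), August (31), September (30), October (31): 30 + 31 + 31 + 30 + 31 = 153 days.
November 1–11, 2026: 11 days.
Residual: 185 days.
Total: 12603 days.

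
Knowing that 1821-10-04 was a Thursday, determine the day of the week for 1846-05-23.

Saturday

From October 4, 1821 to October 4, 1845: 24 years, of which 6 contain a Feb 29 — 18×365 + 6×366 = 8766 days.
October 1845: 31 − 4 = 27 days remain.
Then November (30), December (31), January (31), February 1846 (28), March (31), April (30): 30 + 31 + 31 + 28 + 31 + 30 = 181 days.
May 1–23, 1846: 23 days.
Residual: 231 days.
Total: 8997 days.
8997 mod 7 = 2, so 2 days after Thursday is Saturday.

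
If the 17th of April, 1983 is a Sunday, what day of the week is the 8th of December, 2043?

Tuesday

Day-of-year of April 17, 1983: 107.
Day-of-year of December 8, 2043: 342.
1983 has 365 days, so 365 − 107 = 258 days remain in 1983.
Full years 1984–2042: 44 common + 15 leap = 44×365 + 15×366 = 21550 days.
Total: 258 + 21550 + 342 = 22150 days.
22150 mod 7 = 2, so 2 days after Sunday is Tuesday.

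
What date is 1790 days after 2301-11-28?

2306-10-23

Count 1790 days after November 28, 2301:
November 28, 2301 → November 28, 2302: 365 days.
November 28, 2302 → November 28, 2303: 365 days.
November 28, 2303 → November 28, 2304: 366 days (2304 is a leap year).
November 28, 2304 → November 28, 2305: 365 days.
November 2305: 30 − 28 = 2 days remain.
Then 10 full months totalling 304 days.
October 1–23, 2306: 23 days.
Residual: 329 days.
Total: 1790 days.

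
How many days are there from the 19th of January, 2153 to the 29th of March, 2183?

11026

Day-of-year of January 19, 2153: 19.
Day-of-year of March 29, 2183: 88.
2153 has 365 days, so 365 − 19 = 346 days remain in 2153.
Full years 2154–2182: 22 common + 7 leap = 22×365 + 7×366 = 10592 days.
Total: 346 + 10592 + 88 = 11026 days.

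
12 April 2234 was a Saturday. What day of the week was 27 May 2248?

Saturday

Day-of-year of April 12, 2234: 102.
Day-of-year of May 27, 2248: 148.
2234 has 365 days, so 365 − 102 = 263 days remain in 2234.
Full years 2235–2247: 10 common + 3 leap = 10×365 + 3×366 = 4748 days.
Total: 263 + 4748 + 148 = 5159 days.
5159 is a multiple of 7, so 27 May 2248 falls on the same weekday: Saturday.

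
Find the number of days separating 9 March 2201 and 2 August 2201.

146

March 2201: 31 − 9 = 22 days remain.
Then April (30), May (31), June (30), July (31): 30 + 31 + 30 + 31 = 122 days.
August 1–2, 2201: 2 days.
Total: 22 + 122 + 2 = 146 days.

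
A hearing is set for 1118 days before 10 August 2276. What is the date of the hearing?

19 July 2273

Count 1118 days before August 10, 2276:
Day-of-year of July 19, 2273: 200.
Day-of-year of August 10, 2276: 223.
2273 has 365 days, so 365 − 200 = 165 days remain in 2273.
Full years: 2274: 365; 2275: 365. Sum = 730.
Total: 165 + 730 + 223 = 1118 days.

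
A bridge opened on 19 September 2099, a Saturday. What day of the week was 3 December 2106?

Friday

From September 19, 2099 to September 19, 2106: 7 years, of which 1 contains a Feb 29 — 6×365 + 1×366 = 2556 days.
(2100 is not a leap year (divisible by 100 but not 400).)
September 2106: 30 − 19 = 11 days remain.
Then October (31), November (30): 31 + 30 = 61 days.
December 1–3, 2106: 3 days.
Residual: 75 days.
Total: 2631 days.
2631 mod 7 = 6, so 6 days after Saturday is Friday.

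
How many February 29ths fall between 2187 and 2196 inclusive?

Years divisible by 4 in [2187, 2196]: 2188, 2192, 2196.
No century exceptions apply. Count: 3.

3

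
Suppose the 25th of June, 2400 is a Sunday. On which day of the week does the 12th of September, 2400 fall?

Tuesday

June 2400: 30 − 25 = 5 days remain.
Then July (31), August (31): 31 + 31 = 62 days.
September 1–12, 2400: 12 days.
Total: 5 + 62 + 12 = 79 days.
79 mod 7 = 2, so 2 days after Sunday is Tuesday.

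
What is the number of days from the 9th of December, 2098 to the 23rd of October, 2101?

December 9, 2098 → December 9, 2099: 365 days.
December 9, 2099 → December 9, 2100: 365 days (2100 is not a leap year (divisible by 100 but not 400)).
December 2100: 31 − 9 = 22 days remain.
Then 9 full months totalling 273 days.
October 1–23, 2101: 23 days.
Residual: 318 days.
Total: 1048 days.

1048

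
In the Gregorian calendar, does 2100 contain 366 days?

No

2100 is not a leap year (divisible by 100 but not 400).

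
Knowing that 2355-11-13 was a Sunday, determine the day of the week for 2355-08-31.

Wednesday

Count forward from the earlier date (August 31, 2355) to the later (November 13, 2355):
August 2355: 31 − 31 = 0 days remain.
Then September (30), October (31): 30 + 31 = 61 days.
November 1–13, 2355: 13 days.
Total: 0 + 61 + 13 = 74 days.
74 mod 7 = 4, so 4 days before Sunday is Wednesday.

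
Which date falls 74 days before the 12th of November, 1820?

the 30th of August, 1820

Count 74 days before November 12, 1820:
August 1820: 31 − 30 = 1 day remains.
Then September (30), October (31): 30 + 31 = 61 days.
November 1–12, 1820: 12 days.
Total: 1 + 61 + 12 = 74 days.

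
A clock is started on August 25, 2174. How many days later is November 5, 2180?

2264

August 25, 2174 → August 25, 2175: 365 days.
August 25, 2175 → August 25, 2176: 366 days (2176 is a leap year).
August 25, 2176 → August 25, 2177: 365 days.
August 25, 2177 → August 25, 2178: 365 days.
August 25, 2178 → August 25, 2179: 365 days.
August 25, 2179 → August 25, 2180: 366 days (2180 is a leap year).
August 2180: 31 − 25 = 6 days remain.
Then September (30), October (31): 30 + 31 = 61 days.
November 1–5, 2180: 5 days.
Residual: 72 days.
Total: 2264 days.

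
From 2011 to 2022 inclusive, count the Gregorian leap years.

Years divisible by 4 in [2011, 2022]: 2012, 2016, 2020.
No century exceptions apply. Count: 3.

3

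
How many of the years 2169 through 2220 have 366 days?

Years divisible by 4: 2172, 2176, …, 2220 — 13 in all.
Of these, 2200 is divisible by 100 but not 400, so not leap.
Leap years: 13 − 1 = 12.

12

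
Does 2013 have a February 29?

2013 is not a leap year.

No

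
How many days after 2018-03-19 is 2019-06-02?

March 2018: 31 − 19 = 12 days remain.
Then 14 full months totalling 426 days.
June 1–2, 2019: 2 days.
Total: 12 + 426 + 2 = 440 days.

440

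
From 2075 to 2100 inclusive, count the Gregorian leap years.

6

Years divisible by 4 in [2075, 2100]: 2076, 2080, 2084, 2088, 2092, 2096, 2100.
Of these, 2100 is divisible by 100 but not 400, so not leap.
Leap years: 7 − 1 = 6.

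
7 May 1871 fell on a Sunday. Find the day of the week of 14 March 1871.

Count forward from the earlier date (March 14, 1871) to the later (May 7, 1871):
March 1871: 31 − 14 = 17 days remain.
Then April (30): 30 days.
May 1–7, 1871: 7 days.
Total: 17 + 30 + 7 = 54 days.
54 mod 7 = 5, so 5 days before Sunday is Tuesday.

Tuesday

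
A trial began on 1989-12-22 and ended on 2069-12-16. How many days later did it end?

29214

From December 22, 1989 to December 22, 2068: 79 years, of which 20 contain a Feb 29 — 59×365 + 20×366 = 28855 days.
(2000 is a leap year (divisible by 400).)
December 2068: 31 − 22 = 9 days remain.
Then 11 full months totalling 334 days.
December 1–16, 2069: 16 days.
Residual: 359 days.
Total: 29214 days.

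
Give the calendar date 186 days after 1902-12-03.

1903-06-07

Count 186 days after December 3, 1902:
Day-of-year of December 3, 1902: 337.
Day-of-year of June 7, 1903: 158.
1902 has 365 days, so 365 − 337 = 28 days remain in 1902.
Total: 28 + 158 = 186 days.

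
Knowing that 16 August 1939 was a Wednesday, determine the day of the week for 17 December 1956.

Day-of-year of August 16, 1939: 228.
Day-of-year of December 17, 1956: 352.
1939 has 365 days, so 365 − 228 = 137 days remain in 1939.
Full years 1940–1955: 12 common + 4 leap = 12×365 + 4×366 = 5844 days.
Total: 137 + 5844 + 352 = 6333 days.
6333 mod 7 = 5, so 5 days after Wednesday is Monday.

Monday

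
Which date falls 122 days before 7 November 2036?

8 July 2036

Count 122 days before November 7, 2036:
July 2036: 31 − 8 = 23 days remain.
Then August (31), September (30), October (31): 31 + 30 + 31 = 92 days.
November 1–7, 2036: 7 days.
Total: 23 + 92 + 7 = 122 days.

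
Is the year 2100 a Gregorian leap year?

No

2100 is not a leap year (divisible by 100 but not 400).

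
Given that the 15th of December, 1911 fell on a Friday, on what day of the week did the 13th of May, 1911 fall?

Saturday

Count forward from the earlier date (May 13, 1911) to the later (December 15, 1911):
May 1911: 31 − 13 = 18 days remain.
Then June (30), July (31), August (31), September (30), October (31), November (30): 30 + 31 + 31 + 30 + 31 + 30 = 183 days.
December 1–15, 1911: 15 days.
Total: 18 + 183 + 15 = 216 days.
216 mod 7 = 6, so 6 days before Friday is Saturday.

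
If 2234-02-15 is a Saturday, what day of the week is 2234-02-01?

Saturday

Count forward from the earlier date (February 1, 2234) to the later (February 15, 2234):
Within February 2234: 15 − 1 = 14 days.
14 is a multiple of 7, so 2234-02-01 falls on the same weekday: Saturday.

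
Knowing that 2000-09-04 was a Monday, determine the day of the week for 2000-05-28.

Sunday

Count forward from the earlier date (May 28, 2000) to the later (September 4, 2000):
May 2000: 31 − 28 = 3 days remain.
Then June (30), July (31), August (31): 30 + 31 + 31 = 92 days.
September 1–4, 2000: 4 days.
Total: 3 + 92 + 4 = 99 days.
99 mod 7 = 1, so 1 day before Monday is Sunday.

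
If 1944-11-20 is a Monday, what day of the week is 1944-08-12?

Count forward from the earlier date (August 12, 1944) to the later (November 20, 1944):
August 1944: 31 − 12 = 19 days remain.
Then September (30), October (31): 30 + 31 = 61 days.
November 1–20, 1944: 20 days.
Total: 19 + 61 + 20 = 100 days.
100 mod 7 = 2, so 2 days before Monday is Saturday.

Saturday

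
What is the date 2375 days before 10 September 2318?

10 March 2312

Count 2375 days before September 10, 2318:
March 10, 2312 → March 10, 2313: 365 days.
March 10, 2313 → March 10, 2314: 365 days.
March 10, 2314 → March 10, 2315: 365 days.
March 10, 2315 → March 10, 2316: 366 days (2316 is a leap year).
March 10, 2316 → March 10, 2317: 365 days.
March 10, 2317 → March 10, 2318: 365 days.
March 2318: 31 − 10 = 21 days remain.
Then April (30), May (31), June (30), July (31), August (31): 30 + 31 + 30 + 31 + 31 = 153 days.
September 1–10, 2318: 10 days.
Residual: 184 days.
Total: 2375 days.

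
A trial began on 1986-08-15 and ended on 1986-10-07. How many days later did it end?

August 1986: 31 − 15 = 16 days remain.
Then September (30): 30 days.
October 1–7, 1986: 7 days.
Total: 16 + 30 + 7 = 53 days.

53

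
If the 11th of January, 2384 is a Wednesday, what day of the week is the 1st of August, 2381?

Saturday

Count forward from the earlier date (August 1, 2381) to the later (January 11, 2384):
Day-of-year of August 1, 2381: 213.
Day-of-year of January 11, 2384: 11.
2381 has 365 days, so 365 − 213 = 152 days remain in 2381.
Full years: 2382: 365; 2383: 365. Sum = 730.
Total: 152 + 730 + 11 = 893 days.
893 mod 7 = 4, so 4 days before Wednesday is Saturday.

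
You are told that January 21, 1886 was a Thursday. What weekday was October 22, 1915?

From January 21, 1886 to January 21, 1915: 29 years, of which 6 contain a Feb 29 — 23×365 + 6×366 = 10591 days.
(1900 is not a leap year (divisible by 100 but not 400).)
January 1915: 31 − 21 = 10 days remain.
Then February 1915 (28), March (31), April (30), May (31), June (30), July (31), August (31), September (30): 28 + 31 + 30 + 31 + 30 + 31 + 31 + 30 = 242 days.
October 1–22, 1915: 22 days.
Residual: 274 days.
Total: 10865 days.
10865 mod 7 = 1, so 1 day after Thursday is Friday.

Friday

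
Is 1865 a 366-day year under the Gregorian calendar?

1865 is not a leap year.

No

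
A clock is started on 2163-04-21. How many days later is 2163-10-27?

189

April 2163: 30 − 21 = 9 days remain.
Then May (31), June (30), July (31), August (31), September (30): 31 + 30 + 31 + 31 + 30 = 153 days.
October 1–27, 2163: 27 days.
Total: 9 + 153 + 27 = 189 days.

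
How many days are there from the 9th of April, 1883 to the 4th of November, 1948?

Day-of-year of April 9, 1883: 99.
Day-of-year of November 4, 1948: 309.
1883 has 365 days, so 365 − 99 = 266 days remain in 1883.
Full years 1884–1947: 49 common + 15 leap = 49×365 + 15×366 = 23375 days.
Total: 266 + 23375 + 309 = 23950 days.

23950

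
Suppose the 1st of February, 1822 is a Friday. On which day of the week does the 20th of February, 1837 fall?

From February 1, 1822 to February 1, 1837: 15 years, of which 4 contain a Feb 29 — 11×365 + 4×366 = 5479 days.
Within February 1837: 20 − 1 = 19 days.
Total: 5498 days.
5498 mod 7 = 3, so 3 days after Friday is Monday.

Monday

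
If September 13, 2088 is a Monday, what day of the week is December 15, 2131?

Saturday

Day-of-year of September 13, 2088: 257.
Day-of-year of December 15, 2131: 349.
2088 has 366 days, so 366 − 257 = 109 days remain in 2088.
Full years 2089–2130: 33 common + 9 leap = 33×365 + 9×366 = 15339 days.
Total: 109 + 15339 + 349 = 15797 days.
15797 mod 7 = 5, so 5 days after Monday is Saturday.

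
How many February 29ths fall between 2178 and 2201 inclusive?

5

Years divisible by 4 in [2178, 2201]: 2180, 2184, 2188, 2192, 2196, 2200.
Of these, 2200 is divisible by 100 but not 400, so not leap.
Leap years: 6 − 1 = 5.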